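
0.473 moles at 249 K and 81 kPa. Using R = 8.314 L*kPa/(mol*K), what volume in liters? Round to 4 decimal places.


PV = nRT, solve for V = nRT / P.
nRT = 0.473 * 8.314 * 249 = 979.198
V = 979.198 / 81
V = 12.0888642 L, rounded to 4 dp:

12.0889 L


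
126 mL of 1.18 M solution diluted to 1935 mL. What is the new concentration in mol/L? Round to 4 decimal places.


Dilution: M1*V1 = M2*V2, solve for M2.
M2 = M1*V1 / V2
M2 = 1.18 * 126 / 1935
M2 = 148.68 / 1935
M2 = 0.07683721 mol/L, rounded to 4 dp:

0.0768 mol/L


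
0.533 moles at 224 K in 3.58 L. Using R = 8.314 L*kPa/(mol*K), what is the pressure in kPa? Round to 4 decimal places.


PV = nRT, solve for P = nRT / V.
nRT = 0.533 * 8.314 * 224 = 992.6251
P = 992.6251 / 3.58
P = 277.26958101 kPa, rounded to 4 dp:

277.2696 kPa


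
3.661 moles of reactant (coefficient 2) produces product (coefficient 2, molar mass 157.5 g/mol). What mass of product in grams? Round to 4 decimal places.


Use the coefficient ratio to convert reactant moles to product moles, then multiply by the product's molar mass.
moles_P = moles_R * (coeff_P / coeff_R) = 3.661 * (2/2) = 3.661
mass_P = moles_P * M_P = 3.661 * 157.5
mass_P = 576.6075 g, rounded to 4 dp:

576.6075 g


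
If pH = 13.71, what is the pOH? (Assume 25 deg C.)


At 25 deg C, pH + pOH = 14.
pOH = 14 - pH = 14 - 13.71
pOH = 0.29:

0.29


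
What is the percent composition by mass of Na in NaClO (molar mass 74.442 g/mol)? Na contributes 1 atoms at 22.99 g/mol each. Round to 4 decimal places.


pct = 100 * (n_elem * M_elem) / M_total
mass_contribution = 1 * 22.99 = 22.99 g/mol
pct = 100 * 22.99 / 74.442
pct = 30.88310362 %, rounded to 4 dp:

30.8831 %


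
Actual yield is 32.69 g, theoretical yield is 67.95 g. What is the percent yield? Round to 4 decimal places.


% yield = 100 * actual / theoretical
% yield = 100 * 32.69 / 67.95
% yield = 48.10890361 %, rounded to 4 dp:

48.1089 %


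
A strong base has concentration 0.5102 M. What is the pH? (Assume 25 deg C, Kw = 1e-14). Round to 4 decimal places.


A strong base dissociates completely, so [OH-] equals the given concentration.
pOH = -log10([OH-]) = -log10(0.5102) = 0.29226
pH = 14 - pOH = 14 - 0.29226
pH = 13.70774, rounded to 4 dp:

13.7077


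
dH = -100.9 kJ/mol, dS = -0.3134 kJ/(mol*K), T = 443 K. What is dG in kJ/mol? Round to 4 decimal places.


Gibbs: dG = dH - T*dS (consistent units, dS already in kJ/(mol*K)).
T*dS = 443 * -0.3134 = -138.8362
dG = -100.9 - (-138.8362)
dG = 37.9362 kJ/mol, rounded to 4 dp:

37.9362 kJ/mol


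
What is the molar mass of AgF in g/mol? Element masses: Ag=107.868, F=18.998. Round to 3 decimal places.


M = sum(count * atomic_mass) over atoms.
M = 1*107.868 + 1*18.998
M = 107.868 + 18.998
M = 126.866 g/mol, rounded to 3 dp:

126.866 g/mol


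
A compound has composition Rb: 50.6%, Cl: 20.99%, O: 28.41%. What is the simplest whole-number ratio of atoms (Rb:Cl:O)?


Assume 100 g of compound, divide each mass% by atomic mass to get moles, then normalize by the smallest to get a raw atom ratio.
Moles per 100 g: Rb: 50.6/85.468 = 0.592, Cl: 20.99/35.453 = 0.5921, O: 28.41/15.999 = 1.7757
Raw ratio (divide by min = 0.592): Rb: 1.0, Cl: 1.0, O: 2.999
Multiply by 1 to clear fractions: Rb: 1.0 ~= 1, Cl: 1.0 ~= 1, O: 2.999 ~= 3
Reduce by GCD to get the simplest whole-number ratio:

1:1:3


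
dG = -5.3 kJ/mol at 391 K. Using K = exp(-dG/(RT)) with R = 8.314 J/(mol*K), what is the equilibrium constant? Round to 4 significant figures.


dG is in kJ/mol; multiply by 1000 to match R in J/(mol*K).
RT = 8.314 * 391 = 3250.774 J/mol
exponent = -dG*1000 / (RT) = -(-5.3*1000) / 3250.774 = 1.63038095
K = exp(1.63038095)
K = 5.1058194, rounded to 4 significant figures:

5.106


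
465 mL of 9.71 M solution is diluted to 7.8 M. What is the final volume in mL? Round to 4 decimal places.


Dilution: M1*V1 = M2*V2, solve for V2.
V2 = M1*V1 / M2
V2 = 9.71 * 465 / 7.8
V2 = 4515.15 / 7.8
V2 = 578.86538462 mL, rounded to 4 dp:

578.8654 mL


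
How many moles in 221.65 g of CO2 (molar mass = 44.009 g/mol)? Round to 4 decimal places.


n = mass / M
n = 221.65 / 44.009
n = 5.03646981 mol, rounded to 4 dp:

5.0365 mol


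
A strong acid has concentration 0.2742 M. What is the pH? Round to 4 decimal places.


A strong acid dissociates completely, so [H+] equals the given concentration.
pH = -log10([H+]) = -log10(0.2742)
pH = 0.56193255, rounded to 4 dp:

0.5619


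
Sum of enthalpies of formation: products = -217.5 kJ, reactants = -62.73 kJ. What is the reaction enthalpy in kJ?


dH_rxn = sum(dH_f products) - sum(dH_f reactants)
dH_rxn = -217.5 - (-62.73)
dH_rxn = -154.77 kJ:

-154.77 kJ


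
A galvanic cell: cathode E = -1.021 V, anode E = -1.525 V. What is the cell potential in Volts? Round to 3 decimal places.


Standard cell potential: E_cell = E_cathode - E_anode.
E_cell = -1.021 - (-1.525)
E_cell = 0.504 V, rounded to 3 dp:

0.504 V


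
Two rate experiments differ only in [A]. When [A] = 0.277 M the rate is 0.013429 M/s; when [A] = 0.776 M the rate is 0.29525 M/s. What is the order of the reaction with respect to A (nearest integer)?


Rate is proportional to [A]^n, so rate2/rate1 = ([A]2/[A]1)^n. Take logs to solve for n.
rate2/rate1 = 0.29525 / 0.013429 = 21.986
[A]2/[A]1 = 0.776 / 0.277 = 2.8014
n = ln(21.986) / ln(2.8014) = 3.0
Nearest integer order:

3


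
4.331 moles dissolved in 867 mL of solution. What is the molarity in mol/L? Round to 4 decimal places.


Convert volume to liters: V_L = V_mL / 1000.
V_L = 867 / 1000 = 0.867 L
M = n / V_L = 4.331 / 0.867
M = 4.99538639 mol/L, rounded to 4 dp:

4.9954 mol/L


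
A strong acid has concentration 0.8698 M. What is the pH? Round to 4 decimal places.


A strong acid dissociates completely, so [H+] equals the given concentration.
pH = -log10([H+]) = -log10(0.8698)
pH = 0.0605806, rounded to 4 dp:

0.0606


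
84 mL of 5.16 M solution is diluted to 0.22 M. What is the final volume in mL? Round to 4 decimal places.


Dilution: M1*V1 = M2*V2, solve for V2.
V2 = M1*V1 / M2
V2 = 5.16 * 84 / 0.22
V2 = 433.44 / 0.22
V2 = 1970.18181818 mL, rounded to 4 dp:

1970.1818 mL


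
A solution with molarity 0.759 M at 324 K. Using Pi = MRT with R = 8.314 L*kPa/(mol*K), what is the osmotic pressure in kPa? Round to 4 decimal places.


Osmotic pressure (van't Hoff): Pi = M*R*T.
RT = 8.314 * 324 = 2693.736
Pi = 0.759 * 2693.736
Pi = 2044.545624 kPa, rounded to 4 dp:

2044.5456 kPa


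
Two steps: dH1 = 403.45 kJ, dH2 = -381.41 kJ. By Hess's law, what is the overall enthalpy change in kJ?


Hess's law: enthalpy is a state function, so add the step enthalpies.
dH_total = dH1 + dH2 = 403.45 + (-381.41)
dH_total = 22.04 kJ:

22.04 kJ


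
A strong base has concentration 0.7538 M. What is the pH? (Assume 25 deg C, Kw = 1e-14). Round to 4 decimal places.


A strong base dissociates completely, so [OH-] equals the given concentration.
pOH = -log10([OH-]) = -log10(0.7538) = 0.122744
pH = 14 - pOH = 14 - 0.122744
pH = 13.877256, rounded to 4 dp:

13.8773


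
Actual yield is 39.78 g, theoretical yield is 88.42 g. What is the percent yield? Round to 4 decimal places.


% yield = 100 * actual / theoretical
% yield = 100 * 39.78 / 88.42
% yield = 44.98982131 %, rounded to 4 dp:

44.9898 %


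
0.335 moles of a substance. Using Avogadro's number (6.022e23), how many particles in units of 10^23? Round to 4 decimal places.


N = n * NA, then divide by 1e23 for the requested units.
N / 1e23 = n * 6.022
N / 1e23 = 0.335 * 6.022
N / 1e23 = 2.01737, rounded to 4 dp:

2.0174


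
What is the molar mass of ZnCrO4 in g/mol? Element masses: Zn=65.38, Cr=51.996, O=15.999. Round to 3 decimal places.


M = sum(count * atomic_mass) over atoms.
M = 1*65.38 + 1*51.996 + 4*15.999
M = 65.38 + 51.996 + 63.996
M = 181.372 g/mol, rounded to 3 dp:

181.372 g/mol


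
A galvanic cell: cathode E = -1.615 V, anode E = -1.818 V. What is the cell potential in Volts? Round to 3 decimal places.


Standard cell potential: E_cell = E_cathode - E_anode.
E_cell = -1.615 - (-1.818)
E_cell = 0.203 V, rounded to 3 dp:

0.203 V


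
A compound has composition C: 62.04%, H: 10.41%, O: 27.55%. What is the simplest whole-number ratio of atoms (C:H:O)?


Assume 100 g of compound, divide each mass% by atomic mass to get moles, then normalize by the smallest to get a raw atom ratio.
Moles per 100 g: C: 62.04/12.011 = 5.1653, H: 10.41/1.008 = 10.3274, O: 27.55/15.999 = 1.722
Raw ratio (divide by min = 1.722): C: 3.0, H: 5.997, O: 1.0
Multiply by 1 to clear fractions: C: 3.0 ~= 3, H: 5.997 ~= 6, O: 1.0 ~= 1
Reduce by GCD to get the simplest whole-number ratio:

3:6:1


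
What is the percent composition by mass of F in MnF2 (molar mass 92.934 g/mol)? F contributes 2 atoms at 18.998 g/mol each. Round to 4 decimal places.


pct = 100 * (n_elem * M_elem) / M_total
mass_contribution = 2 * 18.998 = 37.996 g/mol
pct = 100 * 37.996 / 92.934
pct = 40.88492909 %, rounded to 4 dp:

40.8849 %


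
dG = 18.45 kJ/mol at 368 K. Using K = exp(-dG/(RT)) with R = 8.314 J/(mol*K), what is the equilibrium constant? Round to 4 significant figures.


dG is in kJ/mol; multiply by 1000 to match R in J/(mol*K).
RT = 8.314 * 368 = 3059.552 J/mol
exponent = -dG*1000 / (RT) = -(18.45*1000) / 3059.552 = -6.03029463
K = exp(-6.03029463)
K = 0.0024047854, rounded to 4 significant figures:

0.002405


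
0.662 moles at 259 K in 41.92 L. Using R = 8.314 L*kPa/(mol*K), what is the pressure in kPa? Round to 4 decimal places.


PV = nRT, solve for P = nRT / V.
nRT = 0.662 * 8.314 * 259 = 1425.5018
P = 1425.5018 / 41.92
P = 34.00529103 kPa, rounded to 4 dp:

34.0053 kPa


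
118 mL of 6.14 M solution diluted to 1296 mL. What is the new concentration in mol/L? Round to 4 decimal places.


Dilution: M1*V1 = M2*V2, solve for M2.
M2 = M1*V1 / V2
M2 = 6.14 * 118 / 1296
M2 = 724.52 / 1296
M2 = 0.55904321 mol/L, rounded to 4 dp:

0.5590 mol/L


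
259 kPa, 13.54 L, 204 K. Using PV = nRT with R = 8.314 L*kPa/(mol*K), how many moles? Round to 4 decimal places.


PV = nRT, solve for n = PV / (RT).
PV = 259 * 13.54 = 3506.86
RT = 8.314 * 204 = 1696.056
n = 3506.86 / 1696.056
n = 2.06765578 mol, rounded to 4 dp:

2.0677 mol


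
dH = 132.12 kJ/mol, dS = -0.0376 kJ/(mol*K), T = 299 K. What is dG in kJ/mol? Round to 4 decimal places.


Gibbs: dG = dH - T*dS (consistent units, dS already in kJ/(mol*K)).
T*dS = 299 * -0.0376 = -11.2424
dG = 132.12 - (-11.2424)
dG = 143.3624 kJ/mol, rounded to 4 dp:

143.3624 kJ/mol


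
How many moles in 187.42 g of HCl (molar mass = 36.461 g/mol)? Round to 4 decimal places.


n = mass / M
n = 187.42 / 36.461
n = 5.14028688 mol, rounded to 4 dp:

5.1403 mol


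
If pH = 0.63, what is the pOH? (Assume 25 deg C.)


At 25 deg C, pH + pOH = 14.
pOH = 14 - pH = 14 - 0.63
pOH = 13.37:

13.37


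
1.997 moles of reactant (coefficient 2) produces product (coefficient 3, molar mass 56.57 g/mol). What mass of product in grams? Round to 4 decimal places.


Use the coefficient ratio to convert reactant moles to product moles, then multiply by the product's molar mass.
moles_P = moles_R * (coeff_P / coeff_R) = 1.997 * (3/2) = 2.9955
mass_P = moles_P * M_P = 2.9955 * 56.57
mass_P = 169.455435 g, rounded to 4 dp:

169.4554 g


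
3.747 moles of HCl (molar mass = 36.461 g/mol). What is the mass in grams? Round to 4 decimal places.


mass = n * M
mass = 3.747 * 36.461
mass = 136.619367 g, rounded to 4 dp:

136.6194 g


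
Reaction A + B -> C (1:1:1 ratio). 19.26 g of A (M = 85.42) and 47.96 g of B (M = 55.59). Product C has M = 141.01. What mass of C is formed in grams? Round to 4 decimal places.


Find moles of each reactant; the smaller value is the limiting reagent in a 1:1:1 reaction, so moles_C equals moles of the limiter.
n_A = mass_A / M_A = 19.26 / 85.42 = 0.225474 mol
n_B = mass_B / M_B = 47.96 / 55.59 = 0.862745 mol
Limiting reagent: A (smaller), n_limiting = 0.225474 mol
mass_C = n_limiting * M_C = 0.225474 * 141.01
mass_C = 31.79408874 g, rounded to 4 dp:

31.7941 g


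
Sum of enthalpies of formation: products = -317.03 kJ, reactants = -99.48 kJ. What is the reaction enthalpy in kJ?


dH_rxn = sum(dH_f products) - sum(dH_f reactants)
dH_rxn = -317.03 - (-99.48)
dH_rxn = -217.55 kJ:

-217.55 kJ


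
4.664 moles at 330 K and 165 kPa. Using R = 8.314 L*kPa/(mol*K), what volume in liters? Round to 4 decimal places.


PV = nRT, solve for V = nRT / P.
nRT = 4.664 * 8.314 * 330 = 12796.2437
V = 12796.2437 / 165
V = 77.55299212 L, rounded to 4 dp:

77.5530 L


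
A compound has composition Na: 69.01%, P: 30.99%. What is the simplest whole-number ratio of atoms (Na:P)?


Assume 100 g of compound, divide each mass% by atomic mass to get moles, then normalize by the smallest to get a raw atom ratio.
Moles per 100 g: Na: 69.01/22.99 = 3.0017, P: 30.99/30.974 = 1.0005
Raw ratio (divide by min = 1.0005): Na: 3.0, P: 1.0
Multiply by 1 to clear fractions: Na: 3.0 ~= 3, P: 1.0 ~= 1
Reduce by GCD to get the simplest whole-number ratio:

3:1


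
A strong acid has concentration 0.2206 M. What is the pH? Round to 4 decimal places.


A strong acid dissociates completely, so [H+] equals the given concentration.
pH = -log10([H+]) = -log10(0.2206)
pH = 0.65639449, rounded to 4 dp:

0.6564


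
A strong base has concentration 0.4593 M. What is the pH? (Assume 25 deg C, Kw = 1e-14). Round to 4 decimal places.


A strong base dissociates completely, so [OH-] equals the given concentration.
pOH = -log10([OH-]) = -log10(0.4593) = 0.337904
pH = 14 - pOH = 14 - 0.337904
pH = 13.662096, rounded to 4 dp:

13.6621


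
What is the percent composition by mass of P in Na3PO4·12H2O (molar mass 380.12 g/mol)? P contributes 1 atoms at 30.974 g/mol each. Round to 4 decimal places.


pct = 100 * (n_elem * M_elem) / M_total
mass_contribution = 1 * 30.974 = 30.974 g/mol
pct = 100 * 30.974 / 380.12
pct = 8.14847943 %, rounded to 4 dp:

8.1485 %


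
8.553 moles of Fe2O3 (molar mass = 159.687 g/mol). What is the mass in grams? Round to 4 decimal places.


mass = n * M
mass = 8.553 * 159.687
mass = 1365.802911 g, rounded to 4 dp:

1365.8029 g


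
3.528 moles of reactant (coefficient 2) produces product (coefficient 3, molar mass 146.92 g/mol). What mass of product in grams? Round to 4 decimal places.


Use the coefficient ratio to convert reactant moles to product moles, then multiply by the product's molar mass.
moles_P = moles_R * (coeff_P / coeff_R) = 3.528 * (3/2) = 5.292
mass_P = moles_P * M_P = 5.292 * 146.92
mass_P = 777.50064 g, rounded to 4 dp:

777.5006 g


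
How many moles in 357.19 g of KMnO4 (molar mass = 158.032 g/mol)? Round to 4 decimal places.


n = mass / M
n = 357.19 / 158.032
n = 2.26023843 mol, rounded to 4 dp:

2.2602 mol


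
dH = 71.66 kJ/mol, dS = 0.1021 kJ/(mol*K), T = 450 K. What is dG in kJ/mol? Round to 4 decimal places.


Gibbs: dG = dH - T*dS (consistent units, dS already in kJ/(mol*K)).
T*dS = 450 * 0.1021 = 45.945
dG = 71.66 - (45.945)
dG = 25.715 kJ/mol, rounded to 4 dp:

25.7150 kJ/mol


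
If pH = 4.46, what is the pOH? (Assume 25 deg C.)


At 25 deg C, pH + pOH = 14.
pOH = 14 - pH = 14 - 4.46
pOH = 9.54:

9.54


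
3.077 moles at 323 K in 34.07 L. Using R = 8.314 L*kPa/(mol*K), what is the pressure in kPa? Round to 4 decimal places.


PV = nRT, solve for P = nRT / V.
nRT = 3.077 * 8.314 * 323 = 8263.0435
P = 8263.0435 / 34.07
P = 242.5313619 kPa, rounded to 4 dp:

242.5314 kPa


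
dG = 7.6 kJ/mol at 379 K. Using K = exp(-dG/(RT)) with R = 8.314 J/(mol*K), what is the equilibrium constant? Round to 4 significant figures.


dG is in kJ/mol; multiply by 1000 to match R in J/(mol*K).
RT = 8.314 * 379 = 3151.006 J/mol
exponent = -dG*1000 / (RT) = -(7.6*1000) / 3151.006 = -2.41192813
K = exp(-2.41192813)
K = 0.089642286, rounded to 4 significant figures:

0.08964


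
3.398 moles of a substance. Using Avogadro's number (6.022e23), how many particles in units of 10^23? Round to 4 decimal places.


N = n * NA, then divide by 1e23 for the requested units.
N / 1e23 = n * 6.022
N / 1e23 = 3.398 * 6.022
N / 1e23 = 20.462756, rounded to 4 dp:

20.4628


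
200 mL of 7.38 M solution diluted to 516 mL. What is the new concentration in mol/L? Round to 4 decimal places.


Dilution: M1*V1 = M2*V2, solve for M2.
M2 = M1*V1 / V2
M2 = 7.38 * 200 / 516
M2 = 1476.0 / 516
M2 = 2.86046512 mol/L, rounded to 4 dp:

2.8605 mol/L


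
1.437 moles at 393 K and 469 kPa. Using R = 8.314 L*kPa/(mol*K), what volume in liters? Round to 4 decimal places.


PV = nRT, solve for V = nRT / P.
nRT = 1.437 * 8.314 * 393 = 4695.2567
V = 4695.2567 / 469
V = 10.01120832 L, rounded to 4 dp:

10.0112 L


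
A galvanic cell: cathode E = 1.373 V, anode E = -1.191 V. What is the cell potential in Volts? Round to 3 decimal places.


Standard cell potential: E_cell = E_cathode - E_anode.
E_cell = 1.373 - (-1.191)
E_cell = 2.564 V, rounded to 3 dp:

2.564 V


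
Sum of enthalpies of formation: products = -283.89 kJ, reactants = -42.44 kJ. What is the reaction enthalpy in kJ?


dH_rxn = sum(dH_f products) - sum(dH_f reactants)
dH_rxn = -283.89 - (-42.44)
dH_rxn = -241.45 kJ:

-241.45 kJ


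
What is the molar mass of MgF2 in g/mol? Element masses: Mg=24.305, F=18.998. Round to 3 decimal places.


M = sum(count * atomic_mass) over atoms.
M = 1*24.305 + 2*18.998
M = 24.305 + 37.996
M = 62.301 g/mol, rounded to 3 dp:

62.301 g/mol


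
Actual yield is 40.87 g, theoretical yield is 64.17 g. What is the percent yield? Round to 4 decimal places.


% yield = 100 * actual / theoretical
% yield = 100 * 40.87 / 64.17
% yield = 63.69019791 %, rounded to 4 dp:

63.6902 %


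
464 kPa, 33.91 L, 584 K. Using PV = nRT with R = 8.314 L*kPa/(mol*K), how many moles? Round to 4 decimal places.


PV = nRT, solve for n = PV / (RT).
PV = 464 * 33.91 = 15734.24
RT = 8.314 * 584 = 4855.376
n = 15734.24 / 4855.376
n = 3.24058116 mol, rounded to 4 dp:

3.2406 mol


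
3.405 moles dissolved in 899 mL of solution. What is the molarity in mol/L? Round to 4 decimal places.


Convert volume to liters: V_L = V_mL / 1000.
V_L = 899 / 1000 = 0.899 L
M = n / V_L = 3.405 / 0.899
M = 3.78754171 mol/L, rounded to 4 dp:

3.7875 mol/L


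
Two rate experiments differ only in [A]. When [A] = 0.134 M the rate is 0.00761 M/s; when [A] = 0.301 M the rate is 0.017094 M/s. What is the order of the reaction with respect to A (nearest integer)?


Rate is proportional to [A]^n, so rate2/rate1 = ([A]2/[A]1)^n. Take logs to solve for n.
rate2/rate1 = 0.017094 / 0.00761 = 2.2463
[A]2/[A]1 = 0.301 / 0.134 = 2.2463
n = ln(2.2463) / ln(2.2463) = 1.0
Nearest integer order:

1


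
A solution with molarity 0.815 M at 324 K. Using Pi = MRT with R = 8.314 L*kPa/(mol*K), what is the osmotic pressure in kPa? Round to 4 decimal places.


Osmotic pressure (van't Hoff): Pi = M*R*T.
RT = 8.314 * 324 = 2693.736
Pi = 0.815 * 2693.736
Pi = 2195.39484 kPa, rounded to 4 dp:

2195.3948 kPa


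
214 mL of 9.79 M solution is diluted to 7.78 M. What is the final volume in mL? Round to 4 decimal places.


Dilution: M1*V1 = M2*V2, solve for V2.
V2 = M1*V1 / M2
V2 = 9.79 * 214 / 7.78
V2 = 2095.06 / 7.78
V2 = 269.28791774 mL, rounded to 4 dp:

269.2879 mL


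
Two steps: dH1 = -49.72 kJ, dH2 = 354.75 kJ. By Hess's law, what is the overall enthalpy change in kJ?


Hess's law: enthalpy is a state function, so add the step enthalpies.
dH_total = dH1 + dH2 = -49.72 + (354.75)
dH_total = 305.03 kJ:

305.03 kJ


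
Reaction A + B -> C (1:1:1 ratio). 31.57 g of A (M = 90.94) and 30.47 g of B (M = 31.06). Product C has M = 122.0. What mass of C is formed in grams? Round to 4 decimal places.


Find moles of each reactant; the smaller value is the limiting reagent in a 1:1:1 reaction, so moles_C equals moles of the limiter.
n_A = mass_A / M_A = 31.57 / 90.94 = 0.347152 mol
n_B = mass_B / M_B = 30.47 / 31.06 = 0.981005 mol
Limiting reagent: A (smaller), n_limiting = 0.347152 mol
mass_C = n_limiting * M_C = 0.347152 * 122.0
mass_C = 42.352544 g, rounded to 4 dp:

42.3525 g


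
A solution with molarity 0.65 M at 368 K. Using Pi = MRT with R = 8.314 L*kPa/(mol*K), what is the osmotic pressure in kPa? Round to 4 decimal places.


Osmotic pressure (van't Hoff): Pi = M*R*T.
RT = 8.314 * 368 = 3059.552
Pi = 0.65 * 3059.552
Pi = 1988.7088 kPa, rounded to 4 dp:

1988.7088 kPa


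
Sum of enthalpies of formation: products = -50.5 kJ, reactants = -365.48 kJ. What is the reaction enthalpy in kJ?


dH_rxn = sum(dH_f products) - sum(dH_f reactants)
dH_rxn = -50.5 - (-365.48)
dH_rxn = 314.98 kJ:

314.98 kJ


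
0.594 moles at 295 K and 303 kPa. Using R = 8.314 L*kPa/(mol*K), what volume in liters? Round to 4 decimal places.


PV = nRT, solve for V = nRT / P.
nRT = 0.594 * 8.314 * 295 = 1456.8622
V = 1456.8622 / 303
V = 4.80812607 L, rounded to 4 dp:

4.8081 L


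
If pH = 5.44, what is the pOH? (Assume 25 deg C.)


At 25 deg C, pH + pOH = 14.
pOH = 14 - pH = 14 - 5.44
pOH = 8.56:

8.56


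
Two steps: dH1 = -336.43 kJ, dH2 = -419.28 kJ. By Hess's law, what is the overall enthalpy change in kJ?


Hess's law: enthalpy is a state function, so add the step enthalpies.
dH_total = dH1 + dH2 = -336.43 + (-419.28)
dH_total = -755.71 kJ:

-755.71 kJ


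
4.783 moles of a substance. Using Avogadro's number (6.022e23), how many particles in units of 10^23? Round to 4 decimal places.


N = n * NA, then divide by 1e23 for the requested units.
N / 1e23 = n * 6.022
N / 1e23 = 4.783 * 6.022
N / 1e23 = 28.803226, rounded to 4 dp:

28.8032


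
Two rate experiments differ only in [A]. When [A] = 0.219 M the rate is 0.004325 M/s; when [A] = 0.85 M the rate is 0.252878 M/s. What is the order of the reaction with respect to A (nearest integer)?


Rate is proportional to [A]^n, so rate2/rate1 = ([A]2/[A]1)^n. Take logs to solve for n.
rate2/rate1 = 0.252878 / 0.004325 = 58.4689
[A]2/[A]1 = 0.85 / 0.219 = 3.8813
n = ln(58.4689) / ln(3.8813) = 3.0
Nearest integer order:

3


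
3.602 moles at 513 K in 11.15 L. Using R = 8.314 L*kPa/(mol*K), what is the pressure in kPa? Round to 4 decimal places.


PV = nRT, solve for P = nRT / V.
nRT = 3.602 * 8.314 * 513 = 15362.8254
P = 15362.8254 / 11.15
P = 1377.83187444 kPa, rounded to 4 dp:

1377.8319 kPa


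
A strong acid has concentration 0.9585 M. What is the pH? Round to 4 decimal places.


A strong acid dissociates completely, so [H+] equals the given concentration.
pH = -log10([H+]) = -log10(0.9585)
pH = 0.01840788, rounded to 4 dp:

0.0184


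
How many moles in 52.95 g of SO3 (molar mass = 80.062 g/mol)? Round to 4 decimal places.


n = mass / M
n = 52.95 / 80.062
n = 0.66136244 mol, rounded to 4 dp:

0.6614 mol


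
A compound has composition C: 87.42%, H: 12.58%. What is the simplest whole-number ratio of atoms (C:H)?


Assume 100 g of compound, divide each mass% by atomic mass to get moles, then normalize by the smallest to get a raw atom ratio.
Moles per 100 g: C: 87.42/12.011 = 7.2783, H: 12.58/1.008 = 12.4802
Raw ratio (divide by min = 7.2783): C: 1.0, H: 1.715
Multiply by 7 to clear fractions: C: 7.0 ~= 7, H: 12.003 ~= 12
Reduce by GCD to get the simplest whole-number ratio:

7:12


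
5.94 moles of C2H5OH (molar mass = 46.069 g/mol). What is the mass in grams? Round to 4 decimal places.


mass = n * M
mass = 5.94 * 46.069
mass = 273.64986 g, rounded to 4 dp:

273.6499 g


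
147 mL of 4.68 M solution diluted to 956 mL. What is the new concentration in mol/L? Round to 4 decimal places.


Dilution: M1*V1 = M2*V2, solve for M2.
M2 = M1*V1 / V2
M2 = 4.68 * 147 / 956
M2 = 687.96 / 956
M2 = 0.71962343 mol/L, rounded to 4 dp:

0.7196 mol/L


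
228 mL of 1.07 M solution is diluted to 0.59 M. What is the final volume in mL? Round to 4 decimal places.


Dilution: M1*V1 = M2*V2, solve for V2.
V2 = M1*V1 / M2
V2 = 1.07 * 228 / 0.59
V2 = 243.96 / 0.59
V2 = 413.49152542 mL, rounded to 4 dp:

413.4915 mL


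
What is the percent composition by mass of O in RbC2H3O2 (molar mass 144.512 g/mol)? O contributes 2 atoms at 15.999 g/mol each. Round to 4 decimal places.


pct = 100 * (n_elem * M_elem) / M_total
mass_contribution = 2 * 15.999 = 31.998 g/mol
pct = 100 * 31.998 / 144.512
pct = 22.14210585 %, rounded to 4 dp:

22.1421 %


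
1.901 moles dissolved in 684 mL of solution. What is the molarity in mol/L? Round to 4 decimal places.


Convert volume to liters: V_L = V_mL / 1000.
V_L = 684 / 1000 = 0.684 L
M = n / V_L = 1.901 / 0.684
M = 2.77923977 mol/L, rounded to 4 dp:

2.7792 mol/L


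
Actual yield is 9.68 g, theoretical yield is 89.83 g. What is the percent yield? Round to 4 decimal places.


% yield = 100 * actual / theoretical
% yield = 100 * 9.68 / 89.83
% yield = 10.77591005 %, rounded to 4 dp:

10.7759 %


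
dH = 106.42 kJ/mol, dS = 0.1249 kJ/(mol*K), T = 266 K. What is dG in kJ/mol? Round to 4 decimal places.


Gibbs: dG = dH - T*dS (consistent units, dS already in kJ/(mol*K)).
T*dS = 266 * 0.1249 = 33.2234
dG = 106.42 - (33.2234)
dG = 73.1966 kJ/mol, rounded to 4 dp:

73.1966 kJ/mol


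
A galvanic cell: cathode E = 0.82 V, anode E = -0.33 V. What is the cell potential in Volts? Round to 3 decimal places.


Standard cell potential: E_cell = E_cathode - E_anode.
E_cell = 0.82 - (-0.33)
E_cell = 1.15 V, rounded to 3 dp:

1.150 V


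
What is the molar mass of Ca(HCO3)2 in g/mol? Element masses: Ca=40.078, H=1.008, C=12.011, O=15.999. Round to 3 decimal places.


M = sum(count * atomic_mass) over atoms.
M = 1*40.078 + 2*1.008 + 2*12.011 + 6*15.999
M = 40.078 + 2.016 + 24.022 + 95.994
M = 162.11 g/mol, rounded to 3 dp:

162.110 g/mol


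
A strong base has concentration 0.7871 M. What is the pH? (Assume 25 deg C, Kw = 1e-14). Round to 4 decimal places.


A strong base dissociates completely, so [OH-] equals the given concentration.
pOH = -log10([OH-]) = -log10(0.7871) = 0.10397
pH = 14 - pOH = 14 - 0.10397
pH = 13.89603, rounded to 4 dp:

13.8960


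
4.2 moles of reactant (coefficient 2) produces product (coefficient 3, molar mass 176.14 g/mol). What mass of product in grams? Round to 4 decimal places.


Use the coefficient ratio to convert reactant moles to product moles, then multiply by the product's molar mass.
moles_P = moles_R * (coeff_P / coeff_R) = 4.2 * (3/2) = 6.3
mass_P = moles_P * M_P = 6.3 * 176.14
mass_P = 1109.682 g, rounded to 4 dp:

1109.6820 g


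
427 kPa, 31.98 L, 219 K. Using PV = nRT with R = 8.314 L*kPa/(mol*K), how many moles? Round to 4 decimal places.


PV = nRT, solve for n = PV / (RT).
PV = 427 * 31.98 = 13655.46
RT = 8.314 * 219 = 1820.766
n = 13655.46 / 1820.766
n = 7.49984347 mol, rounded to 4 dp:

7.4998 mol


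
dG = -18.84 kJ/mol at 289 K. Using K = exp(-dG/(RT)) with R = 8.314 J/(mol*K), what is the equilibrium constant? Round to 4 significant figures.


dG is in kJ/mol; multiply by 1000 to match R in J/(mol*K).
RT = 8.314 * 289 = 2402.746 J/mol
exponent = -dG*1000 / (RT) = -(-18.84*1000) / 2402.746 = 7.84102856
K = exp(7.84102856)
K = 2542.8189, rounded to 4 significant figures:

2543


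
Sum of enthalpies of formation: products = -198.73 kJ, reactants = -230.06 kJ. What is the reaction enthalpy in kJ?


dH_rxn = sum(dH_f products) - sum(dH_f reactants)
dH_rxn = -198.73 - (-230.06)
dH_rxn = 31.33 kJ:

31.33 kJ


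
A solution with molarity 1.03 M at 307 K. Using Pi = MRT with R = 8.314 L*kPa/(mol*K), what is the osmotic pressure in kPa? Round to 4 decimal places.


Osmotic pressure (van't Hoff): Pi = M*R*T.
RT = 8.314 * 307 = 2552.398
Pi = 1.03 * 2552.398
Pi = 2628.96994 kPa, rounded to 4 dp:

2628.9699 kPa


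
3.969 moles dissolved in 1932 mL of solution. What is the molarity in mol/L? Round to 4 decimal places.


Convert volume to liters: V_L = V_mL / 1000.
V_L = 1932 / 1000 = 1.932 L
M = n / V_L = 3.969 / 1.932
M = 2.05434783 mol/L, rounded to 4 dp:

2.0543 mol/L


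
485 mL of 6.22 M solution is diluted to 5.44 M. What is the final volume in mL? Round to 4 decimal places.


Dilution: M1*V1 = M2*V2, solve for V2.
V2 = M1*V1 / M2
V2 = 6.22 * 485 / 5.44
V2 = 3016.7 / 5.44
V2 = 554.54044118 mL, rounded to 4 dp:

554.5404 mL


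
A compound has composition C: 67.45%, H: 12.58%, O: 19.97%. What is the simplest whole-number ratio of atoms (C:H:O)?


Assume 100 g of compound, divide each mass% by atomic mass to get moles, then normalize by the smallest to get a raw atom ratio.
Moles per 100 g: C: 67.45/12.011 = 5.6157, H: 12.58/1.008 = 12.4802, O: 19.97/15.999 = 1.2482
Raw ratio (divide by min = 1.2482): C: 4.499, H: 9.999, O: 1.0
Multiply by 2 to clear fractions: C: 8.998 ~= 9, H: 19.997 ~= 20, O: 2.0 ~= 2
Reduce by GCD to get the simplest whole-number ratio:

9:20:2


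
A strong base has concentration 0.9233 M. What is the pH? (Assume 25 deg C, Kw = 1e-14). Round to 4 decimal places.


A strong base dissociates completely, so [OH-] equals the given concentration.
pOH = -log10([OH-]) = -log10(0.9233) = 0.034657
pH = 14 - pOH = 14 - 0.034657
pH = 13.965343, rounded to 4 dp:

13.9653


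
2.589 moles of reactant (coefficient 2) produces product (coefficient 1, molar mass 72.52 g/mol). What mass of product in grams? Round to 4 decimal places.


Use the coefficient ratio to convert reactant moles to product moles, then multiply by the product's molar mass.
moles_P = moles_R * (coeff_P / coeff_R) = 2.589 * (1/2) = 1.2945
mass_P = moles_P * M_P = 1.2945 * 72.52
mass_P = 93.87714 g, rounded to 4 dp:

93.8771 g


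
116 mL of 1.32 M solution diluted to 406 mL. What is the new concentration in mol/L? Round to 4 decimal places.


Dilution: M1*V1 = M2*V2, solve for M2.
M2 = M1*V1 / V2
M2 = 1.32 * 116 / 406
M2 = 153.12 / 406
M2 = 0.37714286 mol/L, rounded to 4 dp:

0.3771 mol/L


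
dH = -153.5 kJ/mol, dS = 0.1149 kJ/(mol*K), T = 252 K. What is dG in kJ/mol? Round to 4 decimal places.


Gibbs: dG = dH - T*dS (consistent units, dS already in kJ/(mol*K)).
T*dS = 252 * 0.1149 = 28.9548
dG = -153.5 - (28.9548)
dG = -182.4548 kJ/mol, rounded to 4 dp:

-182.4548 kJ/mol


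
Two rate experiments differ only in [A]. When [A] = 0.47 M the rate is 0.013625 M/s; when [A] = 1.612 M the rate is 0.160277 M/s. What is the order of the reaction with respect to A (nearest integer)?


Rate is proportional to [A]^n, so rate2/rate1 = ([A]2/[A]1)^n. Take logs to solve for n.
rate2/rate1 = 0.160277 / 0.013625 = 11.7634
[A]2/[A]1 = 1.612 / 0.47 = 3.4298
n = ln(11.7634) / ln(3.4298) = 2.0
Nearest integer order:

2


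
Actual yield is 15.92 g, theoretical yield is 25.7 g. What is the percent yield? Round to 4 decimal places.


% yield = 100 * actual / theoretical
% yield = 100 * 15.92 / 25.7
% yield = 61.94552529 %, rounded to 4 dp:

61.9455 %


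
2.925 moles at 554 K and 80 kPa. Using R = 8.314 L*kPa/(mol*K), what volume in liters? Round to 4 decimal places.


PV = nRT, solve for V = nRT / P.
nRT = 2.925 * 8.314 * 554 = 13472.4213
V = 13472.4213 / 80
V = 168.40526625 L, rounded to 4 dp:

168.4053 L


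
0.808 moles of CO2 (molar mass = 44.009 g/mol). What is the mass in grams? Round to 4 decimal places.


mass = n * M
mass = 0.808 * 44.009
mass = 35.559272 g, rounded to 4 dp:

35.5593 g


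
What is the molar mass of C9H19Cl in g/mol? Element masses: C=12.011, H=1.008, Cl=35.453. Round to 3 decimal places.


M = sum(count * atomic_mass) over atoms.
M = 9*12.011 + 19*1.008 + 1*35.453
M = 108.099 + 19.152 + 35.453
M = 162.704 g/mol, rounded to 3 dp:

162.704 g/mol


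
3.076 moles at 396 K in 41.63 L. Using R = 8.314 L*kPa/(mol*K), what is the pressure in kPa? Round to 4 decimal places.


PV = nRT, solve for P = nRT / V.
nRT = 3.076 * 8.314 * 396 = 10127.2501
P = 10127.2501 / 41.63
P = 243.26807831 kPa, rounded to 4 dp:

243.2681 kPa


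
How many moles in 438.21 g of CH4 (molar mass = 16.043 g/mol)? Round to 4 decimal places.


n = mass / M
n = 438.21 / 16.043
n = 27.3147167 mol, rounded to 4 dp:

27.3147 mol


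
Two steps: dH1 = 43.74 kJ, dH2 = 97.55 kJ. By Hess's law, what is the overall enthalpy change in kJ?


Hess's law: enthalpy is a state function, so add the step enthalpies.
dH_total = dH1 + dH2 = 43.74 + (97.55)
dH_total = 141.29 kJ:

141.29 kJ


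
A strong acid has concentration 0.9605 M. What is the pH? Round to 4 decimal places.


A strong acid dissociates completely, so [H+] equals the given concentration.
pH = -log10([H+]) = -log10(0.9605)
pH = 0.01750263, rounded to 4 dp:

0.0175


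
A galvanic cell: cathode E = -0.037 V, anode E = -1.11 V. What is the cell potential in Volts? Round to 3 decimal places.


Standard cell potential: E_cell = E_cathode - E_anode.
E_cell = -0.037 - (-1.11)
E_cell = 1.073 V, rounded to 3 dp:

1.073 V


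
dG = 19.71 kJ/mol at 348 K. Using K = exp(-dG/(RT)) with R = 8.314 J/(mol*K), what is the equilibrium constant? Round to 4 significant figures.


dG is in kJ/mol; multiply by 1000 to match R in J/(mol*K).
RT = 8.314 * 348 = 2893.272 J/mol
exponent = -dG*1000 / (RT) = -(19.71*1000) / 2893.272 = -6.81235639
K = exp(-6.81235639)
K = 0.0011000976, rounded to 4 significant figures:

0.001100


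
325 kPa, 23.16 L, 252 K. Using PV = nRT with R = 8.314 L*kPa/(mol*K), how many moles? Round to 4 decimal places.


PV = nRT, solve for n = PV / (RT).
PV = 325 * 23.16 = 7527.0
RT = 8.314 * 252 = 2095.128
n = 7527.0 / 2095.128
n = 3.59262059 mol, rounded to 4 dp:

3.5926 mol


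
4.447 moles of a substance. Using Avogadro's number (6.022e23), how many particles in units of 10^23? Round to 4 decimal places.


N = n * NA, then divide by 1e23 for the requested units.
N / 1e23 = n * 6.022
N / 1e23 = 4.447 * 6.022
N / 1e23 = 26.779834, rounded to 4 dp:

26.7798


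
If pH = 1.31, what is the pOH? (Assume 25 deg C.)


At 25 deg C, pH + pOH = 14.
pOH = 14 - pH = 14 - 1.31
pOH = 12.69:

12.69


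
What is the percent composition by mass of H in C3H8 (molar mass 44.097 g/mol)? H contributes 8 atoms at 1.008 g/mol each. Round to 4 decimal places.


pct = 100 * (n_elem * M_elem) / M_total
mass_contribution = 8 * 1.008 = 8.064 g/mol
pct = 100 * 8.064 / 44.097
pct = 18.2869583 %, rounded to 4 dp:

18.2870 %


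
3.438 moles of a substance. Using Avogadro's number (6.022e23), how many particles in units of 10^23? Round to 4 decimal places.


N = n * NA, then divide by 1e23 for the requested units.
N / 1e23 = n * 6.022
N / 1e23 = 3.438 * 6.022
N / 1e23 = 20.703636, rounded to 4 dp:

20.7036


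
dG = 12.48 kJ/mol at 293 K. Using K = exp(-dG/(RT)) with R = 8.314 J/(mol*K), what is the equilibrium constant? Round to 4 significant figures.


dG is in kJ/mol; multiply by 1000 to match R in J/(mol*K).
RT = 8.314 * 293 = 2436.002 J/mol
exponent = -dG*1000 / (RT) = -(12.48*1000) / 2436.002 = -5.1231485
K = exp(-5.1231485)
K = 0.005957237, rounded to 4 significant figures:

0.005957


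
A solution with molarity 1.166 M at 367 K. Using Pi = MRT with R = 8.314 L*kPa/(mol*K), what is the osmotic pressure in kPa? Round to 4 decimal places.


Osmotic pressure (van't Hoff): Pi = M*R*T.
RT = 8.314 * 367 = 3051.238
Pi = 1.166 * 3051.238
Pi = 3557.743508 kPa, rounded to 4 dp:

3557.7435 kPa


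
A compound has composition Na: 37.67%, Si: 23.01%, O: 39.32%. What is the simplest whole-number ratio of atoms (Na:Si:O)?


Assume 100 g of compound, divide each mass% by atomic mass to get moles, then normalize by the smallest to get a raw atom ratio.
Moles per 100 g: Na: 37.67/22.99 = 1.6385, Si: 23.01/28.086 = 0.8193, O: 39.32/15.999 = 2.4577
Raw ratio (divide by min = 0.8193): Na: 2.0, Si: 1.0, O: 3.0
Multiply by 1 to clear fractions: Na: 2.0 ~= 2, Si: 1.0 ~= 1, O: 3.0 ~= 3
Reduce by GCD to get the simplest whole-number ratio:

2:1:3


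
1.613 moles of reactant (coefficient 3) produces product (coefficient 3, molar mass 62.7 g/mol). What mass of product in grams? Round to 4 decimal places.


Use the coefficient ratio to convert reactant moles to product moles, then multiply by the product's molar mass.
moles_P = moles_R * (coeff_P / coeff_R) = 1.613 * (3/3) = 1.613
mass_P = moles_P * M_P = 1.613 * 62.7
mass_P = 101.1351 g, rounded to 4 dp:

101.1351 g


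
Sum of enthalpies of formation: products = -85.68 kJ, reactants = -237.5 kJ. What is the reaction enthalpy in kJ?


dH_rxn = sum(dH_f products) - sum(dH_f reactants)
dH_rxn = -85.68 - (-237.5)
dH_rxn = 151.82 kJ:

151.82 kJ


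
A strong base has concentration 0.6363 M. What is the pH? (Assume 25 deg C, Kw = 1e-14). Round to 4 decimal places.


A strong base dissociates completely, so [OH-] equals the given concentration.
pOH = -log10([OH-]) = -log10(0.6363) = 0.196338
pH = 14 - pOH = 14 - 0.196338
pH = 13.803662, rounded to 4 dp:

13.8037


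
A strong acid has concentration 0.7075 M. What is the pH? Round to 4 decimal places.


A strong acid dissociates completely, so [H+] equals the given concentration.
pH = -log10([H+]) = -log10(0.7075)
pH = 0.15027356, rounded to 4 dp:

0.1503


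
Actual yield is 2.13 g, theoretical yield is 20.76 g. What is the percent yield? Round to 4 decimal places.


% yield = 100 * actual / theoretical
% yield = 100 * 2.13 / 20.76
% yield = 10.26011561 %, rounded to 4 dp:

10.2601 %


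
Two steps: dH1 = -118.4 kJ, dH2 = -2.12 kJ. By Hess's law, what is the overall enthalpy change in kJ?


Hess's law: enthalpy is a state function, so add the step enthalpies.
dH_total = dH1 + dH2 = -118.4 + (-2.12)
dH_total = -120.52 kJ:

-120.52 kJ


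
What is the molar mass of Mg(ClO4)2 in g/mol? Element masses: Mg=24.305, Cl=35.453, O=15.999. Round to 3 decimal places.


M = sum(count * atomic_mass) over atoms.
M = 1*24.305 + 2*35.453 + 8*15.999
M = 24.305 + 70.906 + 127.992
M = 223.203 g/mol, rounded to 3 dp:

223.203 g/mol


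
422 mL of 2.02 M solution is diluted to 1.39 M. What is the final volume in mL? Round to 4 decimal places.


Dilution: M1*V1 = M2*V2, solve for V2.
V2 = M1*V1 / M2
V2 = 2.02 * 422 / 1.39
V2 = 852.44 / 1.39
V2 = 613.26618705 mL, rounded to 4 dp:

613.2662 mL


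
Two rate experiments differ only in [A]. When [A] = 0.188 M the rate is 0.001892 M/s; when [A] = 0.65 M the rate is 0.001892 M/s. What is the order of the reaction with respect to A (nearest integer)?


Rate is proportional to [A]^n, so rate2/rate1 = ([A]2/[A]1)^n. Take logs to solve for n.
rate2/rate1 = 0.001892 / 0.001892 = 1.0
[A]2/[A]1 = 0.65 / 0.188 = 3.4574
n = ln(1.0) / ln(3.4574) = 0.0
Nearest integer order:

0


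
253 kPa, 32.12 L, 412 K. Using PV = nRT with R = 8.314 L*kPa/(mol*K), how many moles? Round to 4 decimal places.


PV = nRT, solve for n = PV / (RT).
PV = 253 * 32.12 = 8126.36
RT = 8.314 * 412 = 3425.368
n = 8126.36 / 3425.368
n = 2.37240495 mol, rounded to 4 dp:

2.3724 mol


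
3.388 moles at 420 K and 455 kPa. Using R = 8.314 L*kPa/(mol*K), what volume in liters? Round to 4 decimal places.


PV = nRT, solve for V = nRT / P.
nRT = 3.388 * 8.314 * 420 = 11830.4894
V = 11830.4894 / 455
V = 26.0010756 L, rounded to 4 dp:

26.0011 L


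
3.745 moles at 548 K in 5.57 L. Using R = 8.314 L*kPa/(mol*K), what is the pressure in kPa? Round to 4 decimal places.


PV = nRT, solve for P = nRT / V.
nRT = 3.745 * 8.314 * 548 = 17062.4896
P = 17062.4896 / 5.57
P = 3063.28359066 kPa, rounded to 4 dp:

3063.2836 kPa


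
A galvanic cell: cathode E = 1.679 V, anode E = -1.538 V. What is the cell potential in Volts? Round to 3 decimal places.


Standard cell potential: E_cell = E_cathode - E_anode.
E_cell = 1.679 - (-1.538)
E_cell = 3.217 V, rounded to 3 dp:

3.217 V


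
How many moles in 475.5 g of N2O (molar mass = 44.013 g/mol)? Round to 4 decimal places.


n = mass / M
n = 475.5 / 44.013
n = 10.8036262 mol, rounded to 4 dp:

10.8036 mol


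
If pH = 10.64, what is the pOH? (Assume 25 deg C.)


At 25 deg C, pH + pOH = 14.
pOH = 14 - pH = 14 - 10.64
pOH = 3.36:

3.36
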